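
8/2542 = 4/1271 = 0.00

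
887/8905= 887/8905 = 0.10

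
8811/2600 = 8811/2600 = 3.39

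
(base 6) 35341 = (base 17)10b1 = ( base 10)5101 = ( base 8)11755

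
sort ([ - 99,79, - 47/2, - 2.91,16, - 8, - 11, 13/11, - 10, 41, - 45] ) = [ -99, - 45, - 47/2, - 11, - 10,- 8, - 2.91, 13/11 , 16,  41, 79 ]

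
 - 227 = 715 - 942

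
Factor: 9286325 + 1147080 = 5^1  *2086681^1 =10433405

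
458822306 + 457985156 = 916807462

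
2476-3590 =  - 1114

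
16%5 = 1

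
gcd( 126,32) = 2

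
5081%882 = 671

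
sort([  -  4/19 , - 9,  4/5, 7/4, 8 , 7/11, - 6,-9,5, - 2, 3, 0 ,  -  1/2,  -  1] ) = [ - 9, - 9 ,-6, - 2,- 1, - 1/2, - 4/19, 0,7/11, 4/5 , 7/4, 3,5,8 ]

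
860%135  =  50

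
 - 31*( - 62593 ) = 1940383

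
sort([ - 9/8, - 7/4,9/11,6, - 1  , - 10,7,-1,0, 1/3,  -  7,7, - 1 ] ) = [ - 10, - 7, - 7/4, - 9/8,- 1, - 1, - 1, 0,1/3, 9/11,6, 7,7 ] 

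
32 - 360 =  - 328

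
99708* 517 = 51549036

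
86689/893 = 97 + 68/893 = 97.08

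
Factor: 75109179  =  3^1*17^1*113^1*13033^1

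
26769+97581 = 124350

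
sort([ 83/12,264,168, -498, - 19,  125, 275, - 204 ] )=[ - 498, - 204 , - 19,83/12, 125, 168,264,  275]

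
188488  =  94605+93883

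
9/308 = 9/308  =  0.03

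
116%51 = 14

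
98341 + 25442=123783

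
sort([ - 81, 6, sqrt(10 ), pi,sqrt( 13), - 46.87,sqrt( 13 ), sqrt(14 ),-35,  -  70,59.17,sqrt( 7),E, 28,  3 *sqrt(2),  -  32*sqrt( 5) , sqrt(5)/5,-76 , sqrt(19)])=[ - 81 , - 76, - 32*sqrt( 5), - 70,  -  46.87,  -  35, sqrt( 5)/5,sqrt(7),E,pi,sqrt(  10),sqrt( 13 ),  sqrt( 13),sqrt( 14 ),3 * sqrt( 2 ), sqrt(19 ),6 , 28,59.17]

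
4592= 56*82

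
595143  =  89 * 6687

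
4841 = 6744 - 1903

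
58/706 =29/353 = 0.08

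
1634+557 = 2191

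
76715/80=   958 + 15/16= 958.94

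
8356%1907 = 728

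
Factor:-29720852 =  - 2^2 * 7^2*151637^1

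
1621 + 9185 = 10806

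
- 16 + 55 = 39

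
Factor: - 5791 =-5791^1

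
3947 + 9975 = 13922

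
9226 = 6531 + 2695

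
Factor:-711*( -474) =337014 = 2^1*3^3*79^2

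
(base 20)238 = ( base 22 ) 1ha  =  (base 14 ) 460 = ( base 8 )1544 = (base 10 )868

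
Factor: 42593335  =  5^1*8518667^1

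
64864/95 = 682 + 74/95 = 682.78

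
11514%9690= 1824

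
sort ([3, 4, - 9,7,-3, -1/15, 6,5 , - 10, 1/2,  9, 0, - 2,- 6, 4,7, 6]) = [- 10,-9, - 6, - 3,- 2, - 1/15, 0 , 1/2, 3, 4,4  ,  5, 6,  6,7, 7, 9]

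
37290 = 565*66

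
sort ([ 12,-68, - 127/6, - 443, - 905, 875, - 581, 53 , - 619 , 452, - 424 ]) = [ - 905,  -  619, - 581 , - 443,-424, - 68,-127/6,12, 53 , 452,875 ] 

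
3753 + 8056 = 11809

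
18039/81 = 222 + 19/27  =  222.70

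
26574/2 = 13287 = 13287.00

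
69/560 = 69/560= 0.12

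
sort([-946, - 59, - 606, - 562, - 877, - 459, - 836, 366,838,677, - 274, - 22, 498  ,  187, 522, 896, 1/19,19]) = [-946,-877, - 836, - 606,-562, - 459,-274,  -  59, - 22,1/19,  19, 187,366, 498, 522,677, 838,896]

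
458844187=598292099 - 139447912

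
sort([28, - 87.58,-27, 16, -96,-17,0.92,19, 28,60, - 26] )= [  -  96,-87.58,  -  27, - 26,-17, 0.92, 16, 19, 28,28, 60]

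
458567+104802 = 563369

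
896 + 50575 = 51471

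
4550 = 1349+3201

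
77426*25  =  1935650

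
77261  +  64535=141796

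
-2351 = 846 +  - 3197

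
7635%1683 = 903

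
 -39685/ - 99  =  39685/99 = 400.86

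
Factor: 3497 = 13^1* 269^1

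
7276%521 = 503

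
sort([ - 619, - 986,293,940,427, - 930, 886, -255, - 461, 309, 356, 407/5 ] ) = [ - 986, - 930,-619, - 461, - 255, 407/5 , 293,309,356, 427,886,940]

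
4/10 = 2/5 = 0.40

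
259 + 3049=3308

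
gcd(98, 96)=2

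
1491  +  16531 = 18022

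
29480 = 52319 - 22839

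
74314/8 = 9289  +  1/4= 9289.25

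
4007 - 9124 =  - 5117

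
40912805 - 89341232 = -48428427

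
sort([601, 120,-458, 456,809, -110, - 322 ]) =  [ - 458,-322, - 110,120,456,601, 809] 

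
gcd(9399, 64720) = 1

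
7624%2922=1780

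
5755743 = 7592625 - 1836882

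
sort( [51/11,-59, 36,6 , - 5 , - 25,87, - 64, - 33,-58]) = [-64,-59,-58, - 33,  -  25, - 5, 51/11, 6 , 36, 87] 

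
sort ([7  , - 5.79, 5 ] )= [ - 5.79 , 5,7]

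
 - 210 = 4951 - 5161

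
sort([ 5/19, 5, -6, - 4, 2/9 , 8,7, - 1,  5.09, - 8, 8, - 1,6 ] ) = [ - 8 ,  -  6, - 4, - 1, - 1,2/9,  5/19 , 5, 5.09,6, 7, 8,8]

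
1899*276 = 524124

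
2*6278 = 12556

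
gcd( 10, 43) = 1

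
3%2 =1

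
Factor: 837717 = 3^1 * 37^1*7547^1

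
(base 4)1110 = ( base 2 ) 1010100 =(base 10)84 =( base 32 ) 2K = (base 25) 39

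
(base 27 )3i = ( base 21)4F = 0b1100011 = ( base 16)63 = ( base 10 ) 99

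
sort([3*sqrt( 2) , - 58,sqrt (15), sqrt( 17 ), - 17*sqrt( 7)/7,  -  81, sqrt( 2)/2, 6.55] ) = [-81,  -  58,- 17*sqrt( 7)/7,  sqrt( 2 ) /2, sqrt( 15),sqrt( 17),3*sqrt( 2),6.55 ] 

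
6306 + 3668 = 9974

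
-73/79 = - 1 + 6/79  =  -0.92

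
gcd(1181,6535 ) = 1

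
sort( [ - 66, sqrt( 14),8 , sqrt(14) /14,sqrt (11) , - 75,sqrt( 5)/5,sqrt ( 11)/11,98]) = [-75, - 66, sqrt(14) /14,sqrt(11)/11, sqrt(5 )/5,sqrt(11), sqrt(14 ),8,98] 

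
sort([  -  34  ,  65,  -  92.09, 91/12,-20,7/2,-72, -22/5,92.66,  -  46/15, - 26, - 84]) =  [ - 92.09, - 84, -72, - 34,-26, - 20, - 22/5,- 46/15, 7/2, 91/12,65 , 92.66 ] 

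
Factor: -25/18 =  - 2^( - 1)*3^( - 2)*5^2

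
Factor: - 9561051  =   - 3^3*31^1*11423^1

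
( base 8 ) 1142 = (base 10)610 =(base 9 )747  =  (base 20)1aa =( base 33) IG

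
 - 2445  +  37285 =34840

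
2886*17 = 49062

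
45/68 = 45/68 =0.66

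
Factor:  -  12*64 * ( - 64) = 2^14 * 3^1 = 49152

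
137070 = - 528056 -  -665126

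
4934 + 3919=8853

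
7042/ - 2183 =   -  7042/2183 = - 3.23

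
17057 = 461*37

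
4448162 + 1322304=5770466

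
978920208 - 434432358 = 544487850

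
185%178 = 7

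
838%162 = 28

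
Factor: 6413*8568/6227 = 2^3*3^2*7^1*11^2*13^( - 1)*17^1*53^1 * 479^( - 1 ) = 54946584/6227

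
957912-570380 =387532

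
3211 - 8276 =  - 5065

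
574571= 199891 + 374680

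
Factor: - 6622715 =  - 5^1* 11^1*120413^1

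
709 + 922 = 1631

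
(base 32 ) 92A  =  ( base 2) 10010001001010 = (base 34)818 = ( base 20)134a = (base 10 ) 9290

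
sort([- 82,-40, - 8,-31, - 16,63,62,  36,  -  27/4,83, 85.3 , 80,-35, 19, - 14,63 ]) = [ - 82,  -  40,-35,-31 ,-16,-14, - 8,-27/4,19,36,62 , 63 , 63,80,  83, 85.3]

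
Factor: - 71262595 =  - 5^1*1471^1*9689^1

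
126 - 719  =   - 593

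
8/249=8/249 = 0.03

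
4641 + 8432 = 13073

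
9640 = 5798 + 3842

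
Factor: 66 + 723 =789  =  3^1*263^1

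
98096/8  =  12262 = 12262.00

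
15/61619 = 15/61619 = 0.00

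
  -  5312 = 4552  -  9864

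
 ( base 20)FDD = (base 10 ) 6273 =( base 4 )1202001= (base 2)1100010000001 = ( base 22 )cl3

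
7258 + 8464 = 15722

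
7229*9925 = 71747825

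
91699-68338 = 23361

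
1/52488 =1/52488 = 0.00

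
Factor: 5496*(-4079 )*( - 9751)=218599712184 =2^3*3^1*7^2*199^1*229^1*4079^1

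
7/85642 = 7/85642 =0.00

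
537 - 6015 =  - 5478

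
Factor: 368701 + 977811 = 2^4*23^1*3659^1= 1346512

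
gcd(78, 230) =2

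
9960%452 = 16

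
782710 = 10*78271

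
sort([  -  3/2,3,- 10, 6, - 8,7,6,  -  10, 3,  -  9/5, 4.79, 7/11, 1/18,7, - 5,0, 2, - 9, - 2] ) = [-10, - 10, - 9, - 8, - 5,-2 , - 9/5,-3/2,0,1/18,7/11,2,3 , 3,4.79,6,6,7,7]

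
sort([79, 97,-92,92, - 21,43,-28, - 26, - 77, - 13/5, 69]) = [-92, - 77, - 28, - 26,-21, - 13/5,43  ,  69,79,92 , 97] 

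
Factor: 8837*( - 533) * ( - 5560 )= 2^3*5^1  *  13^1*41^1 * 139^1 * 8837^1 = 26188272760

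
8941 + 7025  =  15966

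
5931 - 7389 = -1458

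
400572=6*66762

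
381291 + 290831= 672122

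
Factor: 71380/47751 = 2^2 * 3^(  -  1)*5^1*11^(  -  1) * 43^1*83^1*1447^ ( - 1) 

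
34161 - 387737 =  - 353576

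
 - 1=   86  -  87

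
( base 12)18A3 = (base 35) 2fs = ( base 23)5FD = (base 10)3003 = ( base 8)5673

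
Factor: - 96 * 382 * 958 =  - 2^7*3^1*191^1 * 479^1 = -35131776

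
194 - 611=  - 417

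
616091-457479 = 158612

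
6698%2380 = 1938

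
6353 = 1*6353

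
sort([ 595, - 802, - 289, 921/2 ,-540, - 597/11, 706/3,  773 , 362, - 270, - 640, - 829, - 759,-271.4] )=[-829 , - 802 ,- 759, - 640, - 540, - 289 , - 271.4, - 270, - 597/11, 706/3, 362,  921/2, 595,773 ] 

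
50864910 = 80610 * 631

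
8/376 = 1/47 = 0.02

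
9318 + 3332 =12650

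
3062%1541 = 1521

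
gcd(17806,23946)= 614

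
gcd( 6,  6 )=6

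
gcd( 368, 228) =4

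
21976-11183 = 10793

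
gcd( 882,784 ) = 98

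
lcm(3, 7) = 21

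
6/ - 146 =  - 3/73 = - 0.04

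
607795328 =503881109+103914219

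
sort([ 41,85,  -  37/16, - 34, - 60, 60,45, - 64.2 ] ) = [ - 64.2,- 60, -34, - 37/16,41 , 45,60,85 ]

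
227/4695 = 227/4695  =  0.05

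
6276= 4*1569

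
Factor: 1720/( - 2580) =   -  2/3 =- 2^1*3^( - 1)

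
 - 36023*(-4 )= 144092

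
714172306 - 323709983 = 390462323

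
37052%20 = 12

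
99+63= 162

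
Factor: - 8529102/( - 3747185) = 2^1  *  3^2*5^( - 1 )*13^(  -  1)*57649^( - 1)*473839^1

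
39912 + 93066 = 132978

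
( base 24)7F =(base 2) 10110111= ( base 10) 183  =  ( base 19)9C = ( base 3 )20210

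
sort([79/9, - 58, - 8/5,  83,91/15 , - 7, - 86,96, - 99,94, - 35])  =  [ - 99,-86 ,- 58, - 35, - 7,-8/5,91/15,79/9 , 83,94,96 ]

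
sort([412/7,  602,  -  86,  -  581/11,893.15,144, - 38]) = [ - 86 , - 581/11, - 38,412/7,144,602,893.15 ]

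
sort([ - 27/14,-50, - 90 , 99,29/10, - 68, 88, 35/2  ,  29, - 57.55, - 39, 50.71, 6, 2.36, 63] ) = [ - 90,- 68,  -  57.55, - 50, - 39, - 27/14, 2.36,29/10,6, 35/2, 29, 50.71, 63,88 , 99] 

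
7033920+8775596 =15809516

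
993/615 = 1+126/205= 1.61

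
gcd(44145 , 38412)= 9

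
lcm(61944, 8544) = 247776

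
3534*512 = 1809408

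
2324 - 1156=1168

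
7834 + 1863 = 9697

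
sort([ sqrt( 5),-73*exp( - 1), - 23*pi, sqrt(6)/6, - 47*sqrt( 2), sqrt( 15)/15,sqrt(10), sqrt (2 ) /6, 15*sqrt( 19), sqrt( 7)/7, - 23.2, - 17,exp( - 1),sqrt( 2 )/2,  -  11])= [ - 23 * pi, - 47*sqrt( 2), -73*  exp(  -  1), - 23.2,  -  17, - 11,sqrt( 2) /6 , sqrt( 15) /15, exp( - 1),sqrt( 7)/7, sqrt( 6 ) /6, sqrt(2)/2, sqrt( 5), sqrt( 10 ) , 15*sqrt(19) ] 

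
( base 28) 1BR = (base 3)1112110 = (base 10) 1119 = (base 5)13434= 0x45f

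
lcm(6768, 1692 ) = 6768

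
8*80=640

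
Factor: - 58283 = -167^1 * 349^1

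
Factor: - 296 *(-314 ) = 92944 = 2^4*37^1*157^1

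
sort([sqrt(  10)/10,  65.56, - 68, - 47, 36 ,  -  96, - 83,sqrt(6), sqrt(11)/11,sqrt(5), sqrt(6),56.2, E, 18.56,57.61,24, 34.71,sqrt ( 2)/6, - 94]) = [-96, - 94,  -  83, - 68 , - 47, sqrt(2)/6,  sqrt( 11 )/11,sqrt (10)/10,sqrt(5 ),sqrt(6),sqrt ( 6 ),E,18.56,24 , 34.71, 36, 56.2, 57.61,65.56 ]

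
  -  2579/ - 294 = 2579/294  =  8.77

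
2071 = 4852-2781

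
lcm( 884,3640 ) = 61880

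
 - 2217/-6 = 739/2 =369.50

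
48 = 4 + 44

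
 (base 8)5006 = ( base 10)2566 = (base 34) 27G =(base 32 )2G6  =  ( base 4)220012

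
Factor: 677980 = 2^2*5^1*109^1*311^1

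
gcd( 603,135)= 9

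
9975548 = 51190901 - 41215353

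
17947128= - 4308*( - 4166)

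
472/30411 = 472/30411 = 0.02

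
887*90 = 79830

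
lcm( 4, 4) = 4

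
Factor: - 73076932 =-2^2*18269233^1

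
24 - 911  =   - 887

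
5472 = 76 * 72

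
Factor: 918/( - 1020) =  - 9/10= - 2^( - 1)*3^2 * 5^ (-1)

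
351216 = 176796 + 174420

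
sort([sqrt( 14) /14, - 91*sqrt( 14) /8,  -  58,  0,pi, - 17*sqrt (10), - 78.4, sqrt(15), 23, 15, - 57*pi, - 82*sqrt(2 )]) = [  -  57*pi, -82*sqrt(2 ), - 78.4, - 58, - 17 * sqrt ( 10),- 91*sqrt(14)/8, 0, sqrt(  14 )/14, pi,sqrt(15 ), 15,23 ] 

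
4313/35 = 4313/35 = 123.23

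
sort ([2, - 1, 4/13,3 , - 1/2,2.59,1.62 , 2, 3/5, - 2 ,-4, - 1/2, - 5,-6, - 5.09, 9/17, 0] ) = [ - 6, - 5.09, - 5, - 4, - 2 , - 1, - 1/2, - 1/2, 0, 4/13, 9/17, 3/5, 1.62,2, 2, 2.59 , 3 ] 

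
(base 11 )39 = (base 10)42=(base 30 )1C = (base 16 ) 2A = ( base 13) 33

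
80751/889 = 90 + 741/889 = 90.83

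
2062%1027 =8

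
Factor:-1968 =-2^4*3^1*41^1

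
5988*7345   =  43981860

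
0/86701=0 = 0.00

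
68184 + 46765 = 114949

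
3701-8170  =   - 4469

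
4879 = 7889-3010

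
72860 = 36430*2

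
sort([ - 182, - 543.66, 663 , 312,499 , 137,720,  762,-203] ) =[ - 543.66, - 203, - 182, 137, 312 , 499, 663,  720,  762]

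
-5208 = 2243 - 7451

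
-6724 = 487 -7211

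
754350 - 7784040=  - 7029690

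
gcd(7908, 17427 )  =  3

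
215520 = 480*449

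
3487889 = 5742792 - 2254903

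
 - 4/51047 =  - 4/51047 = - 0.00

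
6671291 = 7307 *913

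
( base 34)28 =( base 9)84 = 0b1001100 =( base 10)76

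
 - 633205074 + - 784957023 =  - 1418162097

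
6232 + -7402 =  - 1170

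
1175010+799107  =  1974117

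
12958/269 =48 + 46/269 = 48.17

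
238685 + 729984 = 968669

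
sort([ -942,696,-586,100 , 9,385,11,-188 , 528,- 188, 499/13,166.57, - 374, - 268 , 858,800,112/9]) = [ - 942,  -  586,-374,  -  268, - 188, - 188,9 , 11,112/9, 499/13,  100, 166.57, 385,528,696,800, 858]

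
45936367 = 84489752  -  38553385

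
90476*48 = 4342848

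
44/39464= 11/9866 = 0.00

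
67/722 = 67/722  =  0.09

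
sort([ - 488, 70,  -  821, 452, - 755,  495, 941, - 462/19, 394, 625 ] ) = [  -  821,-755, - 488, -462/19, 70, 394, 452,  495,625, 941] 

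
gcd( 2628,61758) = 1314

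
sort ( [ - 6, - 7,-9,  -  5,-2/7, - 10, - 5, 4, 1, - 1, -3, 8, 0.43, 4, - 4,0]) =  [ - 10, - 9, -7, - 6, - 5, - 5,-4, - 3, - 1,-2/7, 0,0.43, 1, 4, 4, 8]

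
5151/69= 1717/23 = 74.65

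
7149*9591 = 68566059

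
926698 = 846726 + 79972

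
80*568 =45440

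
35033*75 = 2627475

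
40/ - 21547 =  - 40/21547 = - 0.00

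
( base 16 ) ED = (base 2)11101101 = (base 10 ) 237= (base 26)93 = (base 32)7D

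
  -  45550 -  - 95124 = 49574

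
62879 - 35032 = 27847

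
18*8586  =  154548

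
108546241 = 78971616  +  29574625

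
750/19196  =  375/9598  =  0.04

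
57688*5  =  288440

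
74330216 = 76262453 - 1932237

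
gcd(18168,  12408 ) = 24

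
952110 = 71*13410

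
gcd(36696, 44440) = 88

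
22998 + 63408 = 86406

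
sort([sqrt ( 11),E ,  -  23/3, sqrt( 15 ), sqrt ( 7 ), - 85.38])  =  [ - 85.38,-23/3,sqrt( 7 ),  E,sqrt( 11 ),sqrt (15) ] 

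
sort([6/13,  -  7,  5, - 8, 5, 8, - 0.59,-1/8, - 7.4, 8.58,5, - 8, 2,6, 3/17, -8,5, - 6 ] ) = [ - 8,-8,-8,  -  7.4, - 7 , - 6, - 0.59, -1/8, 3/17, 6/13, 2, 5, 5,5,5, 6,8, 8.58 ]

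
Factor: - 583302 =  - 2^1*3^1*67^1 * 1451^1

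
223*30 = 6690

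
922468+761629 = 1684097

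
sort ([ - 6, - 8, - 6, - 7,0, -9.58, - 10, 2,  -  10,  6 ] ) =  [-10,-10, - 9.58,-8 , - 7,-6, - 6,  0,2,  6] 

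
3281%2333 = 948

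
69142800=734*94200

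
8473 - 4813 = 3660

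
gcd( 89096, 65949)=1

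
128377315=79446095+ 48931220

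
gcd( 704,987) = 1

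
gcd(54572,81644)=4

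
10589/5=2117 + 4/5 = 2117.80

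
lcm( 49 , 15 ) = 735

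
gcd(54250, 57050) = 350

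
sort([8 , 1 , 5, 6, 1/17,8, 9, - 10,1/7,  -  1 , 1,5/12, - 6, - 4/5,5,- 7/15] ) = [ - 10,-6, - 1,- 4/5, - 7/15 , 1/17, 1/7,5/12, 1,1,5, 5,  6,  8, 8,9]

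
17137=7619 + 9518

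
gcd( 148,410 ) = 2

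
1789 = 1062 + 727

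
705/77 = 705/77=9.16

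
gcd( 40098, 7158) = 6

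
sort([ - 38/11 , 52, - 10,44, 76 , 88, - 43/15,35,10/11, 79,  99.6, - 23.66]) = [ - 23.66,-10,-38/11,  -  43/15, 10/11,35,44,52,76, 79, 88,99.6] 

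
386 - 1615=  -1229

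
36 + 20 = 56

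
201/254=201/254 = 0.79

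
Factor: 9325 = 5^2*373^1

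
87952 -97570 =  - 9618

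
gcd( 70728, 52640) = 56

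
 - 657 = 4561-5218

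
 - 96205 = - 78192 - 18013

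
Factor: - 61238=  - 2^1*67^1*457^1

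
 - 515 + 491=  - 24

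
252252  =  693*364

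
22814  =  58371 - 35557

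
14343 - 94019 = -79676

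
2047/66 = 2047/66  =  31.02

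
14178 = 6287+7891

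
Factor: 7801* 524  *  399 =1631001876 = 2^2*3^1*  7^1 * 19^1*29^1*131^1*269^1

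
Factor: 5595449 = 5595449^1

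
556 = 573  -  17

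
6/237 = 2/79 = 0.03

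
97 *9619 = 933043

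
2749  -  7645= - 4896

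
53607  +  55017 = 108624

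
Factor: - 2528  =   - 2^5*79^1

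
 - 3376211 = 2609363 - 5985574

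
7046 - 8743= - 1697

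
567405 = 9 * 63045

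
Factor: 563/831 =3^ ( - 1)*277^(-1)*563^1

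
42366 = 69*614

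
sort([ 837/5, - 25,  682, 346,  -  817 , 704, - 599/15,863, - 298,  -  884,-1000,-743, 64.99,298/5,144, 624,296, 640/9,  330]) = [  -  1000, - 884, - 817 ,-743, - 298, - 599/15, - 25, 298/5, 64.99, 640/9,144, 837/5,296,330,346,  624,682,704, 863 ] 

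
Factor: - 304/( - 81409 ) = 2^4 *19^1*81409^( - 1)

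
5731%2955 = 2776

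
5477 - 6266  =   - 789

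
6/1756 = 3/878  =  0.00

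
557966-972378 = -414412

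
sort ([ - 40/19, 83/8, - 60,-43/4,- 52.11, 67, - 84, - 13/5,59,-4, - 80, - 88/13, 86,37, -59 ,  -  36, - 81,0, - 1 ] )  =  [  -  84, - 81, - 80,  -  60,  -  59, - 52.11, - 36,-43/4, - 88/13, - 4,-13/5, - 40/19, - 1,0, 83/8,37,59, 67, 86 ]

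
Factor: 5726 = 2^1*7^1*409^1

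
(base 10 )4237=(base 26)66P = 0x108D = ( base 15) 13C7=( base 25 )6jc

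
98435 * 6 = 590610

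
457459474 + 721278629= 1178738103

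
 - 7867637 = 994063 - 8861700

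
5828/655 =8 + 588/655 = 8.90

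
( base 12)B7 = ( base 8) 213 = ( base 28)4R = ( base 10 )139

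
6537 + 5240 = 11777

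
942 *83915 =79047930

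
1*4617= 4617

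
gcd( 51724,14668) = 772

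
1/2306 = 1/2306  =  0.00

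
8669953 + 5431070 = 14101023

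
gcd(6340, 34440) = 20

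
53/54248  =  53/54248 = 0.00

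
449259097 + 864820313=1314079410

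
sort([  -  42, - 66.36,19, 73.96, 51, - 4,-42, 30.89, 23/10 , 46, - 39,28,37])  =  [ - 66.36, - 42, - 42, - 39,- 4,23/10,19, 28, 30.89,37,46,51, 73.96 ]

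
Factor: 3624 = 2^3*3^1*151^1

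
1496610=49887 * 30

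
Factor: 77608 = 2^3 * 89^1 * 109^1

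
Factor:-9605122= - 2^1*23^1* 208807^1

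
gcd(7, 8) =1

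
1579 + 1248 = 2827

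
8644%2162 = 2158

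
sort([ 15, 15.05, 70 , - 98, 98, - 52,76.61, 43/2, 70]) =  [  -  98, - 52, 15, 15.05, 43/2,70, 70,76.61 , 98]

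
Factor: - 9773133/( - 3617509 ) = 3^1*7^ ( - 1)*23^( - 1 )*47^1*22469^( - 1 )*69313^1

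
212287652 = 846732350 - 634444698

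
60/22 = 2+8/11  =  2.73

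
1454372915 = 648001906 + 806371009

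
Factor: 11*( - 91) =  - 7^1*11^1*13^1 = -1001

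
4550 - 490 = 4060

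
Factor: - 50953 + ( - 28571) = -2^2*3^2*47^2 = - 79524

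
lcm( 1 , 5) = 5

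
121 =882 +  - 761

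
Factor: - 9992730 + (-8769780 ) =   -  18762510 = - 2^1* 3^1 * 5^1 * 13^1*48109^1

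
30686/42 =730 + 13/21 = 730.62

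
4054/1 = 4054 =4054.00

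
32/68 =8/17=0.47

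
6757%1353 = 1345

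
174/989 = 174/989 = 0.18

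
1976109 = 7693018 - 5716909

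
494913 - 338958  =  155955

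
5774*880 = 5081120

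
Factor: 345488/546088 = 43186/68261=2^1 * 11^1*13^1*151^1*68261^(  -  1 )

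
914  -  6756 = -5842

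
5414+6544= 11958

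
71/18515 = 71/18515 = 0.00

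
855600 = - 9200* ( - 93)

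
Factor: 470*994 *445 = 2^2*5^2*7^1*47^1*71^1  *  89^1 = 207895100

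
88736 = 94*944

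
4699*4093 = 19233007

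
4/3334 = 2/1667 = 0.00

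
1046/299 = 3 + 149/299 = 3.50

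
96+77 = 173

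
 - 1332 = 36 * (-37) 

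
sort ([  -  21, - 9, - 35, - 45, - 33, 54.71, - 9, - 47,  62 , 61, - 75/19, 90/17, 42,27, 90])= [-47,-45, - 35 , - 33, - 21,-9, - 9, - 75/19, 90/17, 27, 42,  54.71,61, 62, 90]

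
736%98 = 50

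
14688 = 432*34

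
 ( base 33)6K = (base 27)82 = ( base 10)218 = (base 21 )a8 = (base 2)11011010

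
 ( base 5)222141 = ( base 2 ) 1111001110100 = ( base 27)aik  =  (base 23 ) EGM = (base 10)7796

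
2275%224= 35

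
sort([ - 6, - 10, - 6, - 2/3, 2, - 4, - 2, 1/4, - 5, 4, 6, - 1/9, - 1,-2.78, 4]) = [ - 10, - 6, - 6, - 5, - 4,  -  2.78, -2, - 1 , - 2/3, - 1/9,1/4,2,4,4, 6 ]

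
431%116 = 83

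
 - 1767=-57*31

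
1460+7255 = 8715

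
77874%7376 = 4114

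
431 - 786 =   -  355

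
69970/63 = 1110+40/63=1110.63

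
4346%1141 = 923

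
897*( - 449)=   -  402753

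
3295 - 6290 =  - 2995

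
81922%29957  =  22008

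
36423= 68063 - 31640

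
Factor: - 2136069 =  - 3^2  *  13^1*18257^1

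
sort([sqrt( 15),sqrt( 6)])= [sqrt ( 6), sqrt(15) ] 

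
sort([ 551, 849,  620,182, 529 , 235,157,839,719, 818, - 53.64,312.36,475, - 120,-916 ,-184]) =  [ - 916, - 184,-120,-53.64,157,182,235, 312.36,475,  529,551,620,719, 818, 839,849 ] 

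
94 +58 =152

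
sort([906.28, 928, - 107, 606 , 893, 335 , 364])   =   [ - 107, 335, 364,606,893, 906.28, 928]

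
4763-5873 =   -  1110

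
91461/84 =30487/28   =  1088.82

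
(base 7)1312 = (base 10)499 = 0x1F3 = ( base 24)KJ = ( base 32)FJ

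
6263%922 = 731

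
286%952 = 286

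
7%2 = 1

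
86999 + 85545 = 172544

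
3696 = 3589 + 107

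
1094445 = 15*72963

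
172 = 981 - 809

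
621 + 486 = 1107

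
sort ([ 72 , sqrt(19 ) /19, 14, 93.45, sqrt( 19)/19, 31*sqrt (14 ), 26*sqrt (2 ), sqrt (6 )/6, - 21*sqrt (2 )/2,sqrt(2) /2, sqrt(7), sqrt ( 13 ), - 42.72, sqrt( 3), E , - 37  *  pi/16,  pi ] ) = [ - 42.72 , - 21*sqrt( 2)/2, - 37*pi/16, sqrt( 19 )/19, sqrt(19) /19,sqrt (6 ) /6,sqrt(2 )/2,sqrt(3),sqrt(7), E, pi,sqrt(13),14,26*sqrt( 2 ), 72, 93.45, 31*sqrt( 14 )] 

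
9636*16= 154176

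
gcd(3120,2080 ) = 1040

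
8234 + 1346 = 9580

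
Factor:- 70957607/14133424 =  -2^( - 4 )*7^1*883339^( - 1)* 10136801^1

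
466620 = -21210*(-22)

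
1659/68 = 24 + 27/68= 24.40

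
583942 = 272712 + 311230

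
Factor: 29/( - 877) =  - 29^1*877^( - 1 )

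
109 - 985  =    -  876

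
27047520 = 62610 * 432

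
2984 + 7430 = 10414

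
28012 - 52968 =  - 24956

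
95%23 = 3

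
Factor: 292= 2^2* 73^1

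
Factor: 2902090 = 2^1 * 5^1* 290209^1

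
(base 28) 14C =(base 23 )1gb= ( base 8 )1614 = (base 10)908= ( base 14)48C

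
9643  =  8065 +1578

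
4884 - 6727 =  - 1843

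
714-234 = 480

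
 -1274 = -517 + -757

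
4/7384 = 1/1846 = 0.00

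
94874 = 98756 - 3882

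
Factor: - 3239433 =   -  3^5*13331^1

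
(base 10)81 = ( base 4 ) 1101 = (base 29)2n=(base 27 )30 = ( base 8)121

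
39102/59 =662 + 44/59 =662.75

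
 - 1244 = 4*(-311)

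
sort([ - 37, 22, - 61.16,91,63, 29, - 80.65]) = [-80.65 , - 61.16,  -  37,  22 , 29, 63, 91]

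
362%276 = 86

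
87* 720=62640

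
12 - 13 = -1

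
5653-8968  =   -3315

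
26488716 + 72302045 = 98790761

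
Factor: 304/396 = 2^2*3^ ( - 2 ) *11^( - 1 )*19^1 = 76/99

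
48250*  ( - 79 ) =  -3811750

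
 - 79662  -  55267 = -134929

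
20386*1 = 20386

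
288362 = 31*9302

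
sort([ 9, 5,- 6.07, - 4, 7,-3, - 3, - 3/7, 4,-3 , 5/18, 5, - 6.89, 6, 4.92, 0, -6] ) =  [ - 6.89, - 6.07, - 6,  -  4,-3,- 3, - 3 , - 3/7, 0, 5/18, 4,4.92, 5,5, 6, 7, 9]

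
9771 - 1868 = 7903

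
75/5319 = 25/1773  =  0.01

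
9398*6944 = 65259712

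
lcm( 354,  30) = 1770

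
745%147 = 10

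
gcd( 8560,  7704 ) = 856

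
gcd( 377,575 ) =1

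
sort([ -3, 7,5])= [ - 3, 5, 7 ] 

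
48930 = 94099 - 45169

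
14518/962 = 7259/481 = 15.09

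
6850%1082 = 358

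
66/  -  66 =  - 1 + 0/1 = - 1.00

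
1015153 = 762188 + 252965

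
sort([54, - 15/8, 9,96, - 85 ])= [ - 85, - 15/8, 9, 54, 96 ] 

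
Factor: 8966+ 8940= 2^1*7^1*1279^1 = 17906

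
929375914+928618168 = 1857994082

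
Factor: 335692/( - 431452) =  -631/811 = - 631^1*811^( - 1) 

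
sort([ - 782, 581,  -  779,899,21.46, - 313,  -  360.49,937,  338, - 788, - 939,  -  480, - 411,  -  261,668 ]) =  [  -  939 ,  -  788,  -  782, -779, - 480,- 411,-360.49,  -  313, - 261,21.46,338, 581, 668,899,937 ] 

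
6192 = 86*72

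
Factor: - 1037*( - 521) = 540277 = 17^1*61^1*521^1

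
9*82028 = 738252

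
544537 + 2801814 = 3346351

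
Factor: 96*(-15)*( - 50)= 72000 = 2^6 * 3^2*5^3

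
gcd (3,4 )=1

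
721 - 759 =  - 38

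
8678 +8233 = 16911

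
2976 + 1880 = 4856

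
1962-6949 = -4987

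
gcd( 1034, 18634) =22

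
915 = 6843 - 5928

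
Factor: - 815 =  - 5^1 * 163^1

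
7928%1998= 1934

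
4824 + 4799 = 9623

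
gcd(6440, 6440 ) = 6440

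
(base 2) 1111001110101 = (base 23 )EH0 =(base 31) 83G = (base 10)7797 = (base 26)BDN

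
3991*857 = 3420287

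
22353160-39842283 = -17489123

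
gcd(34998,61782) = 6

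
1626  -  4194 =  - 2568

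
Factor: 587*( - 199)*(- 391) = 17^1* 23^1 * 199^1*587^1 = 45673883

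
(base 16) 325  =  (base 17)2D6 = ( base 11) 672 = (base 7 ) 2230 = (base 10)805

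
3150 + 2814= 5964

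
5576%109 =17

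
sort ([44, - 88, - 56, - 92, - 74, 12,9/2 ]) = [ - 92, - 88, - 74, - 56,9/2 , 12 , 44] 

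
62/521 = 62/521 = 0.12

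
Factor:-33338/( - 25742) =79/61 = 61^( - 1 )*79^1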